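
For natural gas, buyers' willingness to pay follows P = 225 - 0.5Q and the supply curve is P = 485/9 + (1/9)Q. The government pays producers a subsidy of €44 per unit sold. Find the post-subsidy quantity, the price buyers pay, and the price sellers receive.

Q' = 352; buyers pay €49; sellers receive €93

Pre-subsidy: 225 - 0.5Q = 485/9 + (1/9)Q gives Q* = 280 and P* = 85.
With the subsidy, sellers receive Ps = Pb + 44 for each unit, where Pb is the price buyers pay.
On the curves, Pb = 225 - 0.5Q and Ps = 485/9 + (1/9)Q; the wedge Ps − Pb = 44 gives 485/9 + (1/9)Q − (225 - 0.5Q) = 44, so Q' = 352.
Then Pb = 225 − 0.5·352 = 49 and Ps = 485/9 + (1/9)·352 = 93.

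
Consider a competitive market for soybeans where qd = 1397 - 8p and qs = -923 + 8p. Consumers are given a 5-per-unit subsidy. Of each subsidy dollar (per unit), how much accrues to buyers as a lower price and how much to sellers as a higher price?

Pre-subsidy: 1397 - 8p = -923 + 8p gives p* = 145, q* = 237.
With the rebate, buyers effectively pay pb = ps − 5, where ps is the price sellers receive.
Demand in terms of ps becomes qd = 1397 − 8(ps − 5) = 1437 - 8ps. Setting this equal to supply: 1437 - 8ps = -923 + 8ps, so ps = 147.5.
Buyers pay pb = 147.5 − 5 = 142.5; q' = -923 + 8·147.5 = 257.
Buyers' price falls by p* − pb = 145 − 142.5 = 2.5; sellers' price rises by ps − p* = 147.5 − 145 = 2.5.

Buyers gain 2.5 per unit; sellers gain 2.5 per unit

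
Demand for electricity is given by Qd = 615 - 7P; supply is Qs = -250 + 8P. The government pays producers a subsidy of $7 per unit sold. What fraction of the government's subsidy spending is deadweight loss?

Pre-subsidy: 615 - 7P = -250 + 8P gives P* = 173/3, Q* = 634/3.
With the subsidy, sellers receive Ps = Pb + 7 for each unit, where Pb is the price buyers pay.
Supply in terms of Pb becomes Qs = -250 + 8(Pb + 7) = -194 + 8Pb. Setting this equal to demand: 615 - 7Pb = -194 + 8Pb, so Pb = 809/15.
Sellers receive Ps = 809/15 + 7 = 914/15; Q' = 615 − 7·(809/15) = 3562/15.
ΔCS = ½(634/3 + 3562/15)(173/3 − 809/15) = 837.76; ΔPS = ½(634/3 + 3562/15)(914/15 − 173/3) = 733.04.
Government spending = 7 × 3562/15 = 24934/15.
DWL = ½ × 7 × (3562/15 − 634/3) = 1372/15; fraction = (1372/15) / (24934/15) = 98/1781.

DWL / government spending = 98/1781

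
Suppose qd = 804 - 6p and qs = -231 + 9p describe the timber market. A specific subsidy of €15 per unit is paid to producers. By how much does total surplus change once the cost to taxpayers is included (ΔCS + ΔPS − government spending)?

Net change in total surplus = -€405

Pre-subsidy: 804 - 6p = -231 + 9p gives p* = 69, q* = 390.
With the subsidy, sellers receive ps = pb + 15 for each unit, where pb is the price buyers pay.
Supply in terms of pb becomes qs = -231 + 9(pb + 15) = -96 + 9pb. Setting this equal to demand: 804 - 6pb = -96 + 9pb, so pb = 60.
Sellers receive ps = 60 + 15 = 75; q' = 804 − 6·60 = 444.
ΔCS = ½(390 + 444)(69 − 60) = 3753; ΔPS = ½(390 + 444)(75 − 69) = 2502.
Government spending = 15 × 444 = 6660.
Net change = 3753 + 2502 − 6660 = -405. The loss equals the DWL triangle ½·15·54.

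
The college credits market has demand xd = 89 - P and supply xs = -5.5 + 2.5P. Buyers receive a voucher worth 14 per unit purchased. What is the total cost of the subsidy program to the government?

Pre-subsidy: 89 - P = -5.5 + 2.5P gives P* = 27, x* = 62.
With the rebate, buyers effectively pay Pb = Ps − 14, where Ps is the price sellers receive.
Demand in terms of Ps becomes xd = 89 − 1(Ps − 14) = 103 - Ps. Setting this equal to supply: 103 - Ps = -5.5 + 2.5Ps, so Ps = 31.
Buyers pay Pb = 31 − 14 = 17; x' = -5.5 + 2.5·31 = 72.
Government outlay = subsidy × quantity = 14 × 72 = 1008.

Government cost = 1008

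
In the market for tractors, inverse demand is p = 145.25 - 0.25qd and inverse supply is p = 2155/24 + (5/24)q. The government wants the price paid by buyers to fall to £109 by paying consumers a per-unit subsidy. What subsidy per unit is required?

Required subsidy s = £11 per unit

At a buyer price of 109, quantity demanded is 581 − 4·109 = 145.
Sellers supply 145 only when they receive ps = 2155/24 + (5/24)·145 = 120.
s = ps − pb = 120 − 109 = 11.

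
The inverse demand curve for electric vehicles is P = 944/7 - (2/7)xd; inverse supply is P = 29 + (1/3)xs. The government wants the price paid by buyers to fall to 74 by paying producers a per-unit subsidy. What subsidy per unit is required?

Required subsidy s = 26 per unit

At a buyer price of 74, quantity demanded is 472 − 3.5·74 = 213.
Sellers supply 213 only when they receive Ps = 29 + (1/3)·213 = 100.
s = Ps − Pb = 100 − 74 = 26.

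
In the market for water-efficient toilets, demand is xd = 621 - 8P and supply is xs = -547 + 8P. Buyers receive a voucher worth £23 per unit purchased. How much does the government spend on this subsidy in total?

Pre-subsidy: 621 - 8P = -547 + 8P gives P* = 73, x* = 37.
With the rebate, buyers effectively pay Pb = Ps − 23, where Ps is the price sellers receive.
Demand in terms of Ps becomes xd = 621 − 8(Ps − 23) = 805 - 8Ps. Setting this equal to supply: 805 - 8Ps = -547 + 8Ps, so Ps = 84.5.
Buyers pay Pb = 84.5 − 23 = 61.5; x' = -547 + 8·84.5 = 129.
Government outlay = subsidy × quantity = 23 × 129 = 2967.

Government cost = £2967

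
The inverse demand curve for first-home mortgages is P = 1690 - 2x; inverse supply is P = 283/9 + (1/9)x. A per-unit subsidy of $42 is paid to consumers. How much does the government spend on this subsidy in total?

Government cost = 642810/19

Pre-subsidy: 1690 - 2x = 283/9 + (1/9)x gives x* = 14927/19 and P* = 2256/19.
With the rebate, buyers effectively pay Pb = Ps − 42, where Ps is the price sellers receive.
On the curves, Pb = 1690 - 2x and Ps = 283/9 + (1/9)x; the wedge Ps − Pb = 42 gives 283/9 + (1/9)x − (1690 - 2x) = 42, so x' = 15305/19.
Then Pb = 1690 − 2·(15305/19) = 1500/19 and Ps = 283/9 + (1/9)·(15305/19) = 2298/19.
Government outlay = subsidy × quantity = 42 × 15305/19 = 642810/19.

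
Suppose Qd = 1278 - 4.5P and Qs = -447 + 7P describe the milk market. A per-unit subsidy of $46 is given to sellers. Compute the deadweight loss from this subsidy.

Pre-subsidy: 1278 - 4.5P = -447 + 7P gives P* = 150, Q* = 603.
With the subsidy, sellers receive Ps = Pb + 46 for each unit, where Pb is the price buyers pay.
Supply in terms of Pb becomes Qs = -447 + 7(Pb + 46) = -125 + 7Pb. Setting this equal to demand: 1278 - 4.5Pb = -125 + 7Pb, so Pb = 122.
Sellers receive Ps = 122 + 46 = 168; Q' = 1278 − 4.5·122 = 729.
The subsidy expands output by 729 − 603 = 126 past the efficient level; on those units the gap between marginal cost and willingness to pay runs from 0 up to 46.
DWL = ½ × 46 × 126 = 2898.

Deadweight loss = $2898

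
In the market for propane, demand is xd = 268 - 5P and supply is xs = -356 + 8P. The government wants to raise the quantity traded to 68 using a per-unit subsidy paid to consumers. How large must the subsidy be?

At x = 68, invert demand for the buyer price: Pb = (268 − 68)/5 = 40; invert supply for the seller price: Ps = (68 − (-356))/8 = 53.
The subsidy must fill the gap: s = Ps − Pb = 53 − 40 = 13.

Required subsidy s = 13 per unit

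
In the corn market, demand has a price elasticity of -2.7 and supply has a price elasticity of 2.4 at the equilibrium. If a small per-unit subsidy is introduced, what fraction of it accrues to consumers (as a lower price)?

For a small subsidy around the equilibrium, the benefit split depends on the relative slopes, which at a point are proportional to the elasticities.
Buyer share = εs/(εs + |εd|) = 2.4/(2.4 + 2.7) = 8/17; seller share = |εd|/(εs + |εd|) = 9/17.

Consumer share = 8/17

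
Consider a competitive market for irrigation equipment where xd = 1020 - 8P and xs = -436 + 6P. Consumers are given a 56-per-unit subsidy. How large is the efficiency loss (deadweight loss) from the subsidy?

Pre-subsidy: 1020 - 8P = -436 + 6P gives P* = 104, x* = 188.
With the rebate, buyers effectively pay Pb = Ps − 56, where Ps is the price sellers receive.
Demand in terms of Ps becomes xd = 1020 − 8(Ps − 56) = 1468 - 8Ps. Setting this equal to supply: 1468 - 8Ps = -436 + 6Ps, so Ps = 136.
Buyers pay Pb = 136 − 56 = 80; x' = -436 + 6·136 = 380.
The subsidy expands output by 380 − 188 = 192 past the efficient level; on those units the gap between marginal cost and willingness to pay runs from 0 up to 56.
DWL = ½ × 56 × 192 = 5376.

Deadweight loss = 5376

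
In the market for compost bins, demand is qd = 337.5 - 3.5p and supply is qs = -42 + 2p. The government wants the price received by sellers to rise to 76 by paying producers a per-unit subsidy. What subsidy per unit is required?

At a seller price of 76, quantity supplied is -42 + 2·76 = 110.
Buyers absorb 110 only when they pay pb with 337.5 − 3.5·pb = 110, i.e. pb = 65.
s = ps − pb = 76 − 65 = 11.

Required subsidy s = 11 per unit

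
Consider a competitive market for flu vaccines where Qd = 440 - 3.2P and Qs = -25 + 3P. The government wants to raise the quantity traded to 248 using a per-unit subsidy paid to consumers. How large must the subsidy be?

At Q = 248, invert demand for the buyer price: Pb = (440 − 248)/3.2 = 60; invert supply for the seller price: Ps = (248 − (-25))/3 = 91.
The subsidy must fill the gap: s = Ps − Pb = 91 − 60 = 31.

Required subsidy s = 31 per unit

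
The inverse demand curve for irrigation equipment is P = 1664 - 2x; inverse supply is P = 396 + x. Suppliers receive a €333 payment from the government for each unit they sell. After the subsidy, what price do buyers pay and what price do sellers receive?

Pre-subsidy: 1664 - 2x = 396 + x gives x* = 1268/3 and P* = 2456/3.
With the subsidy, sellers receive Ps = Pb + 333 for each unit, where Pb is the price buyers pay.
On the curves, Pb = 1664 - 2x and Ps = 396 + x; the wedge Ps − Pb = 333 gives 396 + x − (1664 - 2x) = 333, so x' = 1601/3.
Then Pb = 1664 − 2·(1601/3) = 1790/3 and Ps = 396 + 1·(1601/3) = 2789/3.

Buyers pay 1790/3; sellers receive 2789/3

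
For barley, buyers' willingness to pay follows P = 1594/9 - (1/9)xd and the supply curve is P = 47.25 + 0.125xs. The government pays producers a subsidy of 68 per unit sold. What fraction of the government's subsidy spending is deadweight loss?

DWL / government spending = 72/419

Pre-subsidy: 1594/9 - (1/9)x = 47.25 + 0.125x gives x* = 550 and P* = 116.
With the subsidy, sellers receive Ps = Pb + 68 for each unit, where Pb is the price buyers pay.
On the curves, Pb = 1594/9 - (1/9)x and Ps = 47.25 + 0.125x; the wedge Ps − Pb = 68 gives 47.25 + 0.125x − (1594/9 - (1/9)x) = 68, so x' = 838.
Then Pb = 1594/9 − (1/9)·838 = 84 and Ps = 47.25 + 0.125·838 = 152.
ΔCS = ½(550 + 838)(116 − 84) = 22208; ΔPS = ½(550 + 838)(152 − 116) = 24984.
Government spending = 68 × 838 = 56984.
DWL = ½ × 68 × (838 − 550) = 9792; fraction = 9792 / 56984 = 72/419.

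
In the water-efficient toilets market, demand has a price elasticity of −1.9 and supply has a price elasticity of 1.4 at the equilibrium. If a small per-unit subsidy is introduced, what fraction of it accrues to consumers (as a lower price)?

For a small subsidy around the equilibrium, the benefit split depends on the relative slopes, which at a point are proportional to the elasticities.
Buyer share = εs/(εs + |εd|) = 1.4/(1.4 + 1.9) = 14/33; seller share = |εd|/(εs + |εd|) = 19/33.

Consumer share = 14/33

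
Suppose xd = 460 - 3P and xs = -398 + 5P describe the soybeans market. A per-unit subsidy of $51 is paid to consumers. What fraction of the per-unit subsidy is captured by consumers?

Pre-subsidy: 460 - 3P = -398 + 5P gives P* = 107.25, x* = 138.25.
With the rebate, buyers effectively pay Pb = Ps − 51, where Ps is the price sellers receive.
Demand in terms of Ps becomes xd = 460 − 3(Ps − 51) = 613 - 3Ps. Setting this equal to supply: 613 - 3Ps = -398 + 5Ps, so Ps = 126.375.
Buyers pay Pb = 126.375 − 51 = 75.375; x' = -398 + 5·126.375 = 233.875.
Buyers' price falls by P* − Pb = 107.25 − 75.375 = 31.875; sellers' price rises by Ps − P* = 126.375 − 107.25 = 19.125.
So consumers capture 31.875/51 = 0.625 of each unit of subsidy.

Consumer share = 0.625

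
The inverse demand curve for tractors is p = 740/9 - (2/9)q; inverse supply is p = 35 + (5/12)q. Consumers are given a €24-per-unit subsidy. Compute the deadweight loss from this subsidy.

Pre-subsidy: 740/9 - (2/9)q = 35 + (5/12)q gives q* = 1700/23 and p* = 4540/69.
With the rebate, buyers effectively pay pb = ps − 24, where ps is the price sellers receive.
On the curves, pb = 740/9 - (2/9)q and ps = 35 + (5/12)q; the wedge ps − pb = 24 gives 35 + (5/12)q − (740/9 - (2/9)q) = 24, so q' = 2564/23.
Then pb = 740/9 − (2/9)·(2564/23) = 3964/69 and ps = 35 + (5/12)·(2564/23) = 5620/69.
The subsidy expands output by 2564/23 − 1700/23 = 864/23 past the efficient level; on those units the gap between marginal cost and willingness to pay runs from 0 up to 24.
DWL = ½ × 24 × 864/23 = 10368/23.

Deadweight loss = 10368/23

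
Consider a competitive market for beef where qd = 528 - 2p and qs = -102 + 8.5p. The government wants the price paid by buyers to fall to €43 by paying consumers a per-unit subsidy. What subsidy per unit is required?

Required subsidy s = €21 per unit

At a buyer price of 43, quantity demanded is 528 − 2·43 = 442.
Sellers supply 442 only when they receive ps with -102 + 8.5·ps = 442, i.e. ps = 64.
s = ps − pb = 64 − 43 = 21.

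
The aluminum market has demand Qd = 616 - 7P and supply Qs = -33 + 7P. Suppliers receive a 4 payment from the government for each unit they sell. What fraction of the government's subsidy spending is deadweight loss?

Pre-subsidy: 616 - 7P = -33 + 7P gives P* = 649/14, Q* = 291.5.
With the subsidy, sellers receive Ps = Pb + 4 for each unit, where Pb is the price buyers pay.
Supply in terms of Pb becomes Qs = -33 + 7(Pb + 4) = -5 + 7Pb. Setting this equal to demand: 616 - 7Pb = -5 + 7Pb, so Pb = 621/14.
Sellers receive Ps = 621/14 + 4 = 677/14; Q' = 616 − 7·(621/14) = 305.5.
ΔCS = ½(291.5 + 305.5)(649/14 − 621/14) = 597; ΔPS = ½(291.5 + 305.5)(677/14 − 649/14) = 597.
Government spending = 4 × 305.5 = 1222.
DWL = ½ × 4 × (305.5 − 291.5) = 28; fraction = 28 / 1222 = 14/611.

DWL / government spending = 14/611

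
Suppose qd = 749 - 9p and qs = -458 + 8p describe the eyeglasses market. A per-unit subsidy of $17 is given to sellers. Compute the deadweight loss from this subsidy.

Deadweight loss = $612

Pre-subsidy: 749 - 9p = -458 + 8p gives p* = 71, q* = 110.
With the subsidy, sellers receive ps = pb + 17 for each unit, where pb is the price buyers pay.
Supply in terms of pb becomes qs = -458 + 8(pb + 17) = -322 + 8pb. Setting this equal to demand: 749 - 9pb = -322 + 8pb, so pb = 63.
Sellers receive ps = 63 + 17 = 80; q' = 749 − 9·63 = 182.
The subsidy expands output by 182 − 110 = 72 past the efficient level; on those units the gap between marginal cost and willingness to pay runs from 0 up to 17.
DWL = ½ × 17 × 72 = 612.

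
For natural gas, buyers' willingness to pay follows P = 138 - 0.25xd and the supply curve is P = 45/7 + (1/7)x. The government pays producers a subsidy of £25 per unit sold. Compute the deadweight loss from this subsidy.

Pre-subsidy: 138 - 0.25x = 45/7 + (1/7)x gives x* = 3684/11 and P* = 597/11.
With the subsidy, sellers receive Ps = Pb + 25 for each unit, where Pb is the price buyers pay.
On the curves, Pb = 138 - 0.25x and Ps = 45/7 + (1/7)x; the wedge Ps − Pb = 25 gives 45/7 + (1/7)x − (138 - 0.25x) = 25, so x' = 4384/11.
Then Pb = 138 − 0.25·(4384/11) = 422/11 and Ps = 45/7 + (1/7)·(4384/11) = 697/11.
The subsidy expands output by 4384/11 − 3684/11 = 700/11 past the efficient level; on those units the gap between marginal cost and willingness to pay runs from 0 up to 25.
DWL = ½ × 25 × 700/11 = 8750/11.

Deadweight loss = 8750/11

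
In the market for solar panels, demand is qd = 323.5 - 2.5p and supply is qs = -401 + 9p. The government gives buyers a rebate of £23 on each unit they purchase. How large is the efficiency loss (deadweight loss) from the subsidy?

Pre-subsidy: 323.5 - 2.5p = -401 + 9p gives p* = 63, q* = 166.
With the rebate, buyers effectively pay pb = ps − 23, where ps is the price sellers receive.
Demand in terms of ps becomes qd = 323.5 − 2.5(ps − 23) = 381 - 2.5ps. Setting this equal to supply: 381 - 2.5ps = -401 + 9ps, so ps = 68.
Buyers pay pb = 68 − 23 = 45; q' = -401 + 9·68 = 211.
The subsidy expands output by 211 − 166 = 45 past the efficient level; on those units the gap between marginal cost and willingness to pay runs from 0 up to 23.
DWL = ½ × 23 × 45 = 517.5.

Deadweight loss = £517.5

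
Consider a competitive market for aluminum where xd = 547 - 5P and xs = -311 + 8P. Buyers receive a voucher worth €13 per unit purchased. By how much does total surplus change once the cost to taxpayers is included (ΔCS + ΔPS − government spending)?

Pre-subsidy: 547 - 5P = -311 + 8P gives P* = 66, x* = 217.
With the rebate, buyers effectively pay Pb = Ps − 13, where Ps is the price sellers receive.
Demand in terms of Ps becomes xd = 547 − 5(Ps − 13) = 612 - 5Ps. Setting this equal to supply: 612 - 5Ps = -311 + 8Ps, so Ps = 71.
Buyers pay Pb = 71 − 13 = 58; x' = -311 + 8·71 = 257.
ΔCS = ½(217 + 257)(66 − 58) = 1896; ΔPS = ½(217 + 257)(71 − 66) = 1185.
Government spending = 13 × 257 = 3341.
Net change = 1896 + 1185 − 3341 = -260. The loss equals the DWL triangle ½·13·40.

Net change in total surplus = -€260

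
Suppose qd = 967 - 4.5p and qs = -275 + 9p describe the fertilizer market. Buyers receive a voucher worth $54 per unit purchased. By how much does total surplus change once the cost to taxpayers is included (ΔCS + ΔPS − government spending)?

Pre-subsidy: 967 - 4.5p = -275 + 9p gives p* = 92, q* = 553.
With the rebate, buyers effectively pay pb = ps − 54, where ps is the price sellers receive.
Demand in terms of ps becomes qd = 967 − 4.5(ps − 54) = 1210 - 4.5ps. Setting this equal to supply: 1210 - 4.5ps = -275 + 9ps, so ps = 110.
Buyers pay pb = 110 − 54 = 56; q' = -275 + 9·110 = 715.
ΔCS = ½(553 + 715)(92 − 56) = 22824; ΔPS = ½(553 + 715)(110 − 92) = 11412.
Government spending = 54 × 715 = 38610.
Net change = 22824 + 11412 − 38610 = -4374. The loss equals the DWL triangle ½·54·162.

Net change in total surplus = -$4374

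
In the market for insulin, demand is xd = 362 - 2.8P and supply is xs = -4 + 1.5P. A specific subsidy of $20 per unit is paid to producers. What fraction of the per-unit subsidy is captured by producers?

Producer share = 28/43

Pre-subsidy: 362 - 2.8P = -4 + 1.5P gives P* = 3660/43, x* = 5318/43.
With the subsidy, sellers receive Ps = Pb + 20 for each unit, where Pb is the price buyers pay.
Supply in terms of Pb becomes xs = -4 + 1.5(Pb + 20) = 26 + 1.5Pb. Setting this equal to demand: 362 - 2.8Pb = 26 + 1.5Pb, so Pb = 3360/43.
Sellers receive Ps = 3360/43 + 20 = 4220/43; x' = 362 − 2.8·(3360/43) = 6158/43.
Buyers' price falls by P* − Pb = 3660/43 − 3360/43 = 300/43; sellers' price rises by Ps − P* = 4220/43 − 3660/43 = 560/43.
So producers capture (560/43)/20 = 28/43 of each unit of subsidy.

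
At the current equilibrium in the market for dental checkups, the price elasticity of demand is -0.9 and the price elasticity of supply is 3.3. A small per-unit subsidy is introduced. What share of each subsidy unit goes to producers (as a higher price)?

For a small subsidy around the equilibrium, the benefit split depends on the relative slopes, which at a point are proportional to the elasticities.
Buyer share = εs/(εs + |εd|) = 3.3/(3.3 + 0.9) = 11/14; seller share = |εd|/(εs + |εd|) = 3/14.
So producers capture 3/14 of the subsidy.

Producer share = 3/14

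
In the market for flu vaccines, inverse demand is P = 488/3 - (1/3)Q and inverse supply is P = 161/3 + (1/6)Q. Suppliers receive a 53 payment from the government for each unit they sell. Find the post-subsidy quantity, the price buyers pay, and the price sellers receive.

Pre-subsidy: 488/3 - (1/3)Q = 161/3 + (1/6)Q gives Q* = 218 and P* = 90.
With the subsidy, sellers receive Ps = Pb + 53 for each unit, where Pb is the price buyers pay.
On the curves, Pb = 488/3 - (1/3)Q and Ps = 161/3 + (1/6)Q; the wedge Ps − Pb = 53 gives 161/3 + (1/6)Q − (488/3 - (1/3)Q) = 53, so Q' = 324.
Then Pb = 488/3 − (1/3)·324 = 164/3 and Ps = 161/3 + (1/6)·324 = 323/3.

Q' = 324; buyers pay 164/3; sellers receive 323/3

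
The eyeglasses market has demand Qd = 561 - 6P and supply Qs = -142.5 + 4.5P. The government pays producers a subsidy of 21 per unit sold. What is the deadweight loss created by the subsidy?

Deadweight loss = 567

Pre-subsidy: 561 - 6P = -142.5 + 4.5P gives P* = 67, Q* = 159.
With the subsidy, sellers receive Ps = Pb + 21 for each unit, where Pb is the price buyers pay.
Supply in terms of Pb becomes Qs = -142.5 + 4.5(Pb + 21) = -48 + 4.5Pb. Setting this equal to demand: 561 - 6Pb = -48 + 4.5Pb, so Pb = 58.
Sellers receive Ps = 58 + 21 = 79; Q' = 561 − 6·58 = 213.
The subsidy expands output by 213 − 159 = 54 past the efficient level; on those units the gap between marginal cost and willingness to pay runs from 0 up to 21.
DWL = ½ × 21 × 54 = 567.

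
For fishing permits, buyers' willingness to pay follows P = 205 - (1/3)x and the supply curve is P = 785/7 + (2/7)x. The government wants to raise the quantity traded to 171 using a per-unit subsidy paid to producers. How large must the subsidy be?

At x = 171, from the demand curve buyers pay Pb = 205 − (1/3)·171 = 148; from the supply curve sellers need Ps = 785/7 + (2/7)·171 = 161.
The subsidy must fill the gap: s = Ps − Pb = 161 − 148 = 13.

Required subsidy s = 13 per unit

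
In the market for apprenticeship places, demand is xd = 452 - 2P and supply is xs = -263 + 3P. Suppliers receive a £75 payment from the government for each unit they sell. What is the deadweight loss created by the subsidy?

Deadweight loss = £3375

Pre-subsidy: 452 - 2P = -263 + 3P gives P* = 143, x* = 166.
With the subsidy, sellers receive Ps = Pb + 75 for each unit, where Pb is the price buyers pay.
Supply in terms of Pb becomes xs = -263 + 3(Pb + 75) = -38 + 3Pb. Setting this equal to demand: 452 - 2Pb = -38 + 3Pb, so Pb = 98.
Sellers receive Ps = 98 + 75 = 173; x' = 452 − 2·98 = 256.
The subsidy expands output by 256 − 166 = 90 past the efficient level; on those units the gap between marginal cost and willingness to pay runs from 0 up to 75.
DWL = ½ × 75 × 90 = 3375.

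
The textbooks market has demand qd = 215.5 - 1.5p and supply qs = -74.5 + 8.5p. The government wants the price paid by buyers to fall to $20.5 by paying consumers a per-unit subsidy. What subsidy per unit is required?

Required subsidy s = $10 per unit

At a buyer price of 20.5, quantity demanded is 215.5 − 1.5·20.5 = 184.75.
Sellers supply 184.75 only when they receive ps with -74.5 + 8.5·ps = 184.75, i.e. ps = 30.5.
s = ps − pb = 30.5 − 20.5 = 10.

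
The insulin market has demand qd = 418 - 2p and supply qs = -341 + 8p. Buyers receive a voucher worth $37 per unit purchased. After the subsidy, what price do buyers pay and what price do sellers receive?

Pre-subsidy: 418 - 2p = -341 + 8p gives p* = 75.9, q* = 266.2.
With the rebate, buyers effectively pay pb = ps − 37, where ps is the price sellers receive.
Demand in terms of ps becomes qd = 418 − 2(ps − 37) = 492 - 2ps. Setting this equal to supply: 492 - 2ps = -341 + 8ps, so ps = 83.3.
Buyers pay pb = 83.3 − 37 = 46.3; q' = -341 + 8·83.3 = 325.4.

Buyers pay $46.3; sellers receive $83.3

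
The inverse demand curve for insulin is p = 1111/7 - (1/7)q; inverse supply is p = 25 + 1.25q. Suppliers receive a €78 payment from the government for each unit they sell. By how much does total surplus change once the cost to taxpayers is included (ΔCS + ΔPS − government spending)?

Net change in total surplus = -€2184

Pre-subsidy: 1111/7 - (1/7)q = 25 + 1.25q gives q* = 96 and p* = 145.
With the subsidy, sellers receive ps = pb + 78 for each unit, where pb is the price buyers pay.
On the curves, pb = 1111/7 - (1/7)q and ps = 25 + 1.25q; the wedge ps − pb = 78 gives 25 + 1.25q − (1111/7 - (1/7)q) = 78, so q' = 152.
Then pb = 1111/7 − (1/7)·152 = 137 and ps = 25 + 1.25·152 = 215.
ΔCS = ½(96 + 152)(145 − 137) = 992; ΔPS = ½(96 + 152)(215 − 145) = 8680.
Government spending = 78 × 152 = 11856.
Net change = 992 + 8680 − 11856 = -2184. The loss equals the DWL triangle ½·78·56.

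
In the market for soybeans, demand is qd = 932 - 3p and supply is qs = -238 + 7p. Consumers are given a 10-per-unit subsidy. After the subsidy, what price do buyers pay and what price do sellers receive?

Buyers pay 110; sellers receive 120

Pre-subsidy: 932 - 3p = -238 + 7p gives p* = 117, q* = 581.
With the rebate, buyers effectively pay pb = ps − 10, where ps is the price sellers receive.
Demand in terms of ps becomes qd = 932 − 3(ps − 10) = 962 - 3ps. Setting this equal to supply: 962 - 3ps = -238 + 7ps, so ps = 120.
Buyers pay pb = 120 − 10 = 110; q' = -238 + 7·120 = 602.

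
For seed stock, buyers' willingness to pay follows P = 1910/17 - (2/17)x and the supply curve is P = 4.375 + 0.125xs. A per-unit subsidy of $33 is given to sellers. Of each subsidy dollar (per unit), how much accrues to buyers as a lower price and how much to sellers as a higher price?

Pre-subsidy: 1910/17 - (2/17)x = 4.375 + 0.125x gives x* = 445 and P* = 60.
With the subsidy, sellers receive Ps = Pb + 33 for each unit, where Pb is the price buyers pay.
On the curves, Pb = 1910/17 - (2/17)x and Ps = 4.375 + 0.125x; the wedge Ps − Pb = 33 gives 4.375 + 0.125x − (1910/17 - (2/17)x) = 33, so x' = 581.
Then Pb = 1910/17 − (2/17)·581 = 44 and Ps = 4.375 + 0.125·581 = 77.
Buyers' price falls by P* − Pb = 60 − 44 = 16; sellers' price rises by Ps − P* = 77 − 60 = 17.

Buyers gain $16 per unit; sellers gain $17 per unit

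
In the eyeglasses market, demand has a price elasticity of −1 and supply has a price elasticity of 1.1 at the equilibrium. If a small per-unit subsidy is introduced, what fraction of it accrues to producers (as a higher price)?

For a small subsidy around the equilibrium, the benefit split depends on the relative slopes, which at a point are proportional to the elasticities.
Buyer share = εs/(εs + |εd|) = 1.1/(1.1 + 1) = 11/21; seller share = |εd|/(εs + |εd|) = 10/21.
So producers capture 10/21 of the subsidy.

Producer share = 10/21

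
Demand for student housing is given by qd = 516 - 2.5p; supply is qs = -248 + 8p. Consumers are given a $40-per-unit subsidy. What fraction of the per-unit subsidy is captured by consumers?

Pre-subsidy: 516 - 2.5p = -248 + 8p gives p* = 1528/21, q* = 7016/21.
With the rebate, buyers effectively pay pb = ps − 40, where ps is the price sellers receive.
Demand in terms of ps becomes qd = 516 − 2.5(ps − 40) = 616 - 2.5ps. Setting this equal to supply: 616 - 2.5ps = -248 + 8ps, so ps = 576/7.
Buyers pay pb = 576/7 − 40 = 296/7; q' = -248 + 8·(576/7) = 2872/7.
Buyers' price falls by p* − pb = 1528/21 − 296/7 = 640/21; sellers' price rises by ps − p* = 576/7 − 1528/21 = 200/21.
So consumers capture (640/21)/40 = 16/21 of each unit of subsidy.

Consumer share = 16/21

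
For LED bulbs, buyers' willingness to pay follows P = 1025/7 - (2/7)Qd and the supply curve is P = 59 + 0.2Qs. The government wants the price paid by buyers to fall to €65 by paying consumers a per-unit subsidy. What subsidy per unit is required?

Required subsidy s = €51 per unit

At a buyer price of 65, quantity demanded is 512.5 − 3.5·65 = 285.
Sellers supply 285 only when they receive Ps = 59 + 0.2·285 = 116.
s = Ps − Pb = 116 − 65 = 51.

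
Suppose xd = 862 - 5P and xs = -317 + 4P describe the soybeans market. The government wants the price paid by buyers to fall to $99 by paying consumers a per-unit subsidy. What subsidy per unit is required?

At a buyer price of 99, quantity demanded is 862 − 5·99 = 367.
Sellers supply 367 only when they receive Ps with -317 + 4·Ps = 367, i.e. Ps = 171.
s = Ps − Pb = 171 − 99 = 72.

Required subsidy s = $72 per unit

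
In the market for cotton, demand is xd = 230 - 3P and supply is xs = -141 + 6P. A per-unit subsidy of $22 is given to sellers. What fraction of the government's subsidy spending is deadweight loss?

Pre-subsidy: 230 - 3P = -141 + 6P gives P* = 371/9, x* = 319/3.
With the subsidy, sellers receive Ps = Pb + 22 for each unit, where Pb is the price buyers pay.
Supply in terms of Pb becomes xs = -141 + 6(Pb + 22) = -9 + 6Pb. Setting this equal to demand: 230 - 3Pb = -9 + 6Pb, so Pb = 239/9.
Sellers receive Ps = 239/9 + 22 = 437/9; x' = 230 − 3·(239/9) = 451/3.
ΔCS = ½(319/3 + 451/3)(371/9 − 239/9) = 16940/9; ΔPS = ½(319/3 + 451/3)(437/9 − 371/9) = 8470/9.
Government spending = 22 × 451/3 = 9922/3.
DWL = ½ × 22 × (451/3 − 319/3) = 484; fraction = 484 / (9922/3) = 6/41.

DWL / government spending = 6/41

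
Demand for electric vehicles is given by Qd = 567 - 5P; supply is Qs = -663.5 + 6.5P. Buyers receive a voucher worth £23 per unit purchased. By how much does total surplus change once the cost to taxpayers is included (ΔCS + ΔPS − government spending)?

Net change in total surplus = -£747.5

Pre-subsidy: 567 - 5P = -663.5 + 6.5P gives P* = 107, Q* = 32.
With the rebate, buyers effectively pay Pb = Ps − 23, where Ps is the price sellers receive.
Demand in terms of Ps becomes Qd = 567 − 5(Ps − 23) = 682 - 5Ps. Setting this equal to supply: 682 - 5Ps = -663.5 + 6.5Ps, so Ps = 117.
Buyers pay Pb = 117 − 23 = 94; Q' = -663.5 + 6.5·117 = 97.
ΔCS = ½(32 + 97)(107 − 94) = 838.5; ΔPS = ½(32 + 97)(117 − 107) = 645.
Government spending = 23 × 97 = 2231.
Net change = 838.5 + 645 − 2231 = -747.5. The loss equals the DWL triangle ½·23·65.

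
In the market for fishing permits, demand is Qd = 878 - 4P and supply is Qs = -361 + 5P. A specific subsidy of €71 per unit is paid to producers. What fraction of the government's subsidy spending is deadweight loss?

DWL / government spending = 355/2183

Pre-subsidy: 878 - 4P = -361 + 5P gives P* = 413/3, Q* = 982/3.
With the subsidy, sellers receive Ps = Pb + 71 for each unit, where Pb is the price buyers pay.
Supply in terms of Pb becomes Qs = -361 + 5(Pb + 71) = -6 + 5Pb. Setting this equal to demand: 878 - 4Pb = -6 + 5Pb, so Pb = 884/9.
Sellers receive Ps = 884/9 + 71 = 1523/9; Q' = 878 − 4·(884/9) = 4366/9.
ΔCS = ½(982/3 + 4366/9)(413/3 − 884/9) = 1297880/81; ΔPS = ½(982/3 + 4366/9)(1523/9 − 413/3) = 1038304/81.
Government spending = 71 × 4366/9 = 309986/9.
DWL = ½ × 71 × (4366/9 − 982/3) = 50410/9; fraction = (50410/9) / (309986/9) = 355/2183.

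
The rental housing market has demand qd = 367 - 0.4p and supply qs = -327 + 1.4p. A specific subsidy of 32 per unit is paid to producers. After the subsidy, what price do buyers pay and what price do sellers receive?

Buyers pay 1082/3; sellers receive 1178/3

Pre-subsidy: 367 - 0.4p = -327 + 1.4p gives p* = 3470/9, q* = 1915/9.
With the subsidy, sellers receive ps = pb + 32 for each unit, where pb is the price buyers pay.
Supply in terms of pb becomes qs = -327 + 1.4(pb + 32) = -282.2 + 1.4pb. Setting this equal to demand: 367 - 0.4pb = -282.2 + 1.4pb, so pb = 1082/3.
Sellers receive ps = 1082/3 + 32 = 1178/3; q' = 367 − 0.4·(1082/3) = 3341/15.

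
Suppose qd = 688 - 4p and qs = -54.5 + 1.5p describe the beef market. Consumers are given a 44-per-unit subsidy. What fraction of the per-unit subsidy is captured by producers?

Producer share = 8/11

Pre-subsidy: 688 - 4p = -54.5 + 1.5p gives p* = 135, q* = 148.
With the rebate, buyers effectively pay pb = ps − 44, where ps is the price sellers receive.
Demand in terms of ps becomes qd = 688 − 4(ps − 44) = 864 - 4ps. Setting this equal to supply: 864 - 4ps = -54.5 + 1.5ps, so ps = 167.
Buyers pay pb = 167 − 44 = 123; q' = -54.5 + 1.5·167 = 196.
Buyers' price falls by p* − pb = 135 − 123 = 12; sellers' price rises by ps − p* = 167 − 135 = 32.
So producers capture 32/44 = 8/11 of each unit of subsidy.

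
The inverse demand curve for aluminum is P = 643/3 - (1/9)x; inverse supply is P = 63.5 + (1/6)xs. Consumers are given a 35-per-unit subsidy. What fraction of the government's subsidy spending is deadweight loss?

DWL / government spending = 21/223

Pre-subsidy: 643/3 - (1/9)x = 63.5 + (1/6)x gives x* = 543 and P* = 154.
With the rebate, buyers effectively pay Pb = Ps − 35, where Ps is the price sellers receive.
On the curves, Pb = 643/3 - (1/9)x and Ps = 63.5 + (1/6)x; the wedge Ps − Pb = 35 gives 63.5 + (1/6)x − (643/3 - (1/9)x) = 35, so x' = 669.
Then Pb = 643/3 − (1/9)·669 = 140 and Ps = 63.5 + (1/6)·669 = 175.
ΔCS = ½(543 + 669)(154 − 140) = 8484; ΔPS = ½(543 + 669)(175 − 154) = 12726.
Government spending = 35 × 669 = 23415.
DWL = ½ × 35 × (669 − 543) = 2205; fraction = 2205 / 23415 = 21/223.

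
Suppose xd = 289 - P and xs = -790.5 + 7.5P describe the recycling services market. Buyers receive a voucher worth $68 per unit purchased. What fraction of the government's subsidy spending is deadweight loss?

Pre-subsidy: 289 - P = -790.5 + 7.5P gives P* = 127, x* = 162.
With the rebate, buyers effectively pay Pb = Ps − 68, where Ps is the price sellers receive.
Demand in terms of Ps becomes xd = 289 − 1(Ps − 68) = 357 - Ps. Setting this equal to supply: 357 - Ps = -790.5 + 7.5Ps, so Ps = 135.
Buyers pay Pb = 135 − 68 = 67; x' = -790.5 + 7.5·135 = 222.
ΔCS = ½(162 + 222)(127 − 67) = 11520; ΔPS = ½(162 + 222)(135 − 127) = 1536.
Government spending = 68 × 222 = 15096.
DWL = ½ × 68 × (222 − 162) = 2040; fraction = 2040 / 15096 = 5/37.

DWL / government spending = 5/37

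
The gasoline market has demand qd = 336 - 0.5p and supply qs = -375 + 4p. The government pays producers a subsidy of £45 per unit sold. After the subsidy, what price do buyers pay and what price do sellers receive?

Pre-subsidy: 336 - 0.5p = -375 + 4p gives p* = 158, q* = 257.
With the subsidy, sellers receive ps = pb + 45 for each unit, where pb is the price buyers pay.
Supply in terms of pb becomes qs = -375 + 4(pb + 45) = -195 + 4pb. Setting this equal to demand: 336 - 0.5pb = -195 + 4pb, so pb = 118.
Sellers receive ps = 118 + 45 = 163; q' = 336 − 0.5·118 = 277.

Buyers pay £118; sellers receive £163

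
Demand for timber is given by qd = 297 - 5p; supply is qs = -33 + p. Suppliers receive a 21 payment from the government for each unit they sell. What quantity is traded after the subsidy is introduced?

q' = 39.5

Pre-subsidy: 297 - 5p = -33 + p gives p* = 55, q* = 22.
With the subsidy, sellers receive ps = pb + 21 for each unit, where pb is the price buyers pay.
Supply in terms of pb becomes qs = -33 + 1(pb + 21) = -12 + pb. Setting this equal to demand: 297 - 5pb = -12 + pb, so pb = 51.5.
Sellers receive ps = 51.5 + 21 = 72.5; q' = 297 − 5·51.5 = 39.5.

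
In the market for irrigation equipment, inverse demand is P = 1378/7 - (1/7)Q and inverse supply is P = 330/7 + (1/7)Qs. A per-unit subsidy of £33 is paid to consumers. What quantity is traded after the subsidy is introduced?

Pre-subsidy: 1378/7 - (1/7)Q = 330/7 + (1/7)Q gives Q* = 524 and P* = 122.
With the rebate, buyers effectively pay Pb = Ps − 33, where Ps is the price sellers receive.
On the curves, Pb = 1378/7 - (1/7)Q and Ps = 330/7 + (1/7)Q; the wedge Ps − Pb = 33 gives 330/7 + (1/7)Q − (1378/7 - (1/7)Q) = 33, so Q' = 639.5.
Then Pb = 1378/7 − (1/7)·639.5 = 105.5 and Ps = 330/7 + (1/7)·639.5 = 138.5.

Q' = 639.5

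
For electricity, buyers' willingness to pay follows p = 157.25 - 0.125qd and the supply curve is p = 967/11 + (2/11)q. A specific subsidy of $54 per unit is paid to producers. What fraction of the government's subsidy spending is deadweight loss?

Pre-subsidy: 157.25 - 0.125q = 967/11 + (2/11)q gives q* = 226 and p* = 129.
With the subsidy, sellers receive ps = pb + 54 for each unit, where pb is the price buyers pay.
On the curves, pb = 157.25 - 0.125q and ps = 967/11 + (2/11)q; the wedge ps − pb = 54 gives 967/11 + (2/11)q − (157.25 - 0.125q) = 54, so q' = 402.
Then pb = 157.25 − 0.125·402 = 107 and ps = 967/11 + (2/11)·402 = 161.
ΔCS = ½(226 + 402)(129 − 107) = 6908; ΔPS = ½(226 + 402)(161 − 129) = 10048.
Government spending = 54 × 402 = 21708.
DWL = ½ × 54 × (402 − 226) = 4752; fraction = 4752 / 21708 = 44/201.

DWL / government spending = 44/201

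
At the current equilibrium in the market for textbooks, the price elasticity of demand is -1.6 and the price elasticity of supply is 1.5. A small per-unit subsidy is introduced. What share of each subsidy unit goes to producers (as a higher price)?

Producer share = 16/31

For a small subsidy around the equilibrium, the benefit split depends on the relative slopes, which at a point are proportional to the elasticities.
Buyer share = εs/(εs + |εd|) = 1.5/(1.5 + 1.6) = 15/31; seller share = |εd|/(εs + |εd|) = 16/31.
So producers capture 16/31 of the subsidy.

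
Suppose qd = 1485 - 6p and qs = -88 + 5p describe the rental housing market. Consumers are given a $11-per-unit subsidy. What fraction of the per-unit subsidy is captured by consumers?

Pre-subsidy: 1485 - 6p = -88 + 5p gives p* = 143, q* = 627.
With the rebate, buyers effectively pay pb = ps − 11, where ps is the price sellers receive.
Demand in terms of ps becomes qd = 1485 − 6(ps − 11) = 1551 - 6ps. Setting this equal to supply: 1551 - 6ps = -88 + 5ps, so ps = 149.
Buyers pay pb = 149 − 11 = 138; q' = -88 + 5·149 = 657.
Buyers' price falls by p* − pb = 143 − 138 = 5; sellers' price rises by ps − p* = 149 − 143 = 6.
So consumers capture 5/11 = 5/11 of each unit of subsidy.

Consumer share = 5/11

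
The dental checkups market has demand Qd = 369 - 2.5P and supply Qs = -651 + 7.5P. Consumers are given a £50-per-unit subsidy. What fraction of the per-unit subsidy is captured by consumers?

Pre-subsidy: 369 - 2.5P = -651 + 7.5P gives P* = 102, Q* = 114.
With the rebate, buyers effectively pay Pb = Ps − 50, where Ps is the price sellers receive.
Demand in terms of Ps becomes Qd = 369 − 2.5(Ps − 50) = 494 - 2.5Ps. Setting this equal to supply: 494 - 2.5Ps = -651 + 7.5Ps, so Ps = 114.5.
Buyers pay Pb = 114.5 − 50 = 64.5; Q' = -651 + 7.5·114.5 = 207.75.
Buyers' price falls by P* − Pb = 102 − 64.5 = 37.5; sellers' price rises by Ps − P* = 114.5 − 102 = 12.5.
So consumers capture 37.5/50 = 0.75 of each unit of subsidy.

Consumer share = 0.75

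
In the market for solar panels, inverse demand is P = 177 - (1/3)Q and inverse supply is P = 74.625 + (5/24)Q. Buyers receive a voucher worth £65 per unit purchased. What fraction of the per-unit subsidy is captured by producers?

Pre-subsidy: 177 - (1/3)Q = 74.625 + (5/24)Q gives Q* = 189 and P* = 114.
With the rebate, buyers effectively pay Pb = Ps − 65, where Ps is the price sellers receive.
On the curves, Pb = 177 - (1/3)Q and Ps = 74.625 + (5/24)Q; the wedge Ps − Pb = 65 gives 74.625 + (5/24)Q − (177 - (1/3)Q) = 65, so Q' = 309.
Then Pb = 177 − (1/3)·309 = 74 and Ps = 74.625 + (5/24)·309 = 139.
Buyers' price falls by P* − Pb = 114 − 74 = 40; sellers' price rises by Ps − P* = 139 − 114 = 25.
So producers capture 25/65 = 5/13 of each unit of subsidy.

Producer share = 5/13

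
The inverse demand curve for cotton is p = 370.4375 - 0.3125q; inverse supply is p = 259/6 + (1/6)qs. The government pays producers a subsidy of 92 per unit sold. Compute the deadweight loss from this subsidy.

Deadweight loss = 8832

Pre-subsidy: 370.4375 - 0.3125q = 259/6 + (1/6)q gives q* = 683 and p* = 157.
With the subsidy, sellers receive ps = pb + 92 for each unit, where pb is the price buyers pay.
On the curves, pb = 370.4375 - 0.3125q and ps = 259/6 + (1/6)q; the wedge ps − pb = 92 gives 259/6 + (1/6)q − (370.4375 - 0.3125q) = 92, so q' = 875.
Then pb = 370.4375 − 0.3125·875 = 97 and ps = 259/6 + (1/6)·875 = 189.
The subsidy expands output by 875 − 683 = 192 past the efficient level; on those units the gap between marginal cost and willingness to pay runs from 0 up to 92.
DWL = ½ × 92 × 192 = 8832.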